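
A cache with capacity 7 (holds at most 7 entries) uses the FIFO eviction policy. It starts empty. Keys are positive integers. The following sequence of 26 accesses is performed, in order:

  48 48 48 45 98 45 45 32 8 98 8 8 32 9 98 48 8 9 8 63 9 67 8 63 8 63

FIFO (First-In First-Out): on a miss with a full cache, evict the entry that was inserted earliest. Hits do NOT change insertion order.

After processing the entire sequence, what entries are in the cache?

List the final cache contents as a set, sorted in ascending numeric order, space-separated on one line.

Answer: 8 9 32 45 63 67 98

Derivation:
FIFO simulation (capacity=7):
  1. access 48: MISS. Cache (old->new): [48]
  2. access 48: HIT. Cache (old->new): [48]
  3. access 48: HIT. Cache (old->new): [48]
  4. access 45: MISS. Cache (old->new): [48 45]
  5. access 98: MISS. Cache (old->new): [48 45 98]
  6. access 45: HIT. Cache (old->new): [48 45 98]
  7. access 45: HIT. Cache (old->new): [48 45 98]
  8. access 32: MISS. Cache (old->new): [48 45 98 32]
  9. access 8: MISS. Cache (old->new): [48 45 98 32 8]
  10. access 98: HIT. Cache (old->new): [48 45 98 32 8]
  11. access 8: HIT. Cache (old->new): [48 45 98 32 8]
  12. access 8: HIT. Cache (old->new): [48 45 98 32 8]
  13. access 32: HIT. Cache (old->new): [48 45 98 32 8]
  14. access 9: MISS. Cache (old->new): [48 45 98 32 8 9]
  15. access 98: HIT. Cache (old->new): [48 45 98 32 8 9]
  16. access 48: HIT. Cache (old->new): [48 45 98 32 8 9]
  17. access 8: HIT. Cache (old->new): [48 45 98 32 8 9]
  18. access 9: HIT. Cache (old->new): [48 45 98 32 8 9]
  19. access 8: HIT. Cache (old->new): [48 45 98 32 8 9]
  20. access 63: MISS. Cache (old->new): [48 45 98 32 8 9 63]
  21. access 9: HIT. Cache (old->new): [48 45 98 32 8 9 63]
  22. access 67: MISS, evict 48. Cache (old->new): [45 98 32 8 9 63 67]
  23. access 8: HIT. Cache (old->new): [45 98 32 8 9 63 67]
  24. access 63: HIT. Cache (old->new): [45 98 32 8 9 63 67]
  25. access 8: HIT. Cache (old->new): [45 98 32 8 9 63 67]
  26. access 63: HIT. Cache (old->new): [45 98 32 8 9 63 67]
Total: 18 hits, 8 misses, 1 evictions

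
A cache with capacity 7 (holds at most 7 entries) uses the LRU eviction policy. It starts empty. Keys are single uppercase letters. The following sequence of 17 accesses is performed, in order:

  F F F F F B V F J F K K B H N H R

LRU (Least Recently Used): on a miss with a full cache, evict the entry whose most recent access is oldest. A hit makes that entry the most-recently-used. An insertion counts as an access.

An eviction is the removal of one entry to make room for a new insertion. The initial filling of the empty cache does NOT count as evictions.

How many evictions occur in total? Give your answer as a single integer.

LRU simulation (capacity=7):
  1. access F: MISS. Cache (LRU->MRU): [F]
  2. access F: HIT. Cache (LRU->MRU): [F]
  3. access F: HIT. Cache (LRU->MRU): [F]
  4. access F: HIT. Cache (LRU->MRU): [F]
  5. access F: HIT. Cache (LRU->MRU): [F]
  6. access B: MISS. Cache (LRU->MRU): [F B]
  7. access V: MISS. Cache (LRU->MRU): [F B V]
  8. access F: HIT. Cache (LRU->MRU): [B V F]
  9. access J: MISS. Cache (LRU->MRU): [B V F J]
  10. access F: HIT. Cache (LRU->MRU): [B V J F]
  11. access K: MISS. Cache (LRU->MRU): [B V J F K]
  12. access K: HIT. Cache (LRU->MRU): [B V J F K]
  13. access B: HIT. Cache (LRU->MRU): [V J F K B]
  14. access H: MISS. Cache (LRU->MRU): [V J F K B H]
  15. access N: MISS. Cache (LRU->MRU): [V J F K B H N]
  16. access H: HIT. Cache (LRU->MRU): [V J F K B N H]
  17. access R: MISS, evict V. Cache (LRU->MRU): [J F K B N H R]
Total: 9 hits, 8 misses, 1 evictions

Answer: 1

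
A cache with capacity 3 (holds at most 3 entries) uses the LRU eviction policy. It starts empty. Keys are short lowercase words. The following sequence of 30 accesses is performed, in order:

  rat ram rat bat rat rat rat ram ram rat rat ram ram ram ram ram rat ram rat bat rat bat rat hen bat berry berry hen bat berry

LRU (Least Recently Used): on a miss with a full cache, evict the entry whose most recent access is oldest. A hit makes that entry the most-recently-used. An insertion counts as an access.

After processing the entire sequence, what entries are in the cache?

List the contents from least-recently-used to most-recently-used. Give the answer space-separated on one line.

Answer: hen bat berry

Derivation:
LRU simulation (capacity=3):
  1. access rat: MISS. Cache (LRU->MRU): [rat]
  2. access ram: MISS. Cache (LRU->MRU): [rat ram]
  3. access rat: HIT. Cache (LRU->MRU): [ram rat]
  4. access bat: MISS. Cache (LRU->MRU): [ram rat bat]
  5. access rat: HIT. Cache (LRU->MRU): [ram bat rat]
  6. access rat: HIT. Cache (LRU->MRU): [ram bat rat]
  7. access rat: HIT. Cache (LRU->MRU): [ram bat rat]
  8. access ram: HIT. Cache (LRU->MRU): [bat rat ram]
  9. access ram: HIT. Cache (LRU->MRU): [bat rat ram]
  10. access rat: HIT. Cache (LRU->MRU): [bat ram rat]
  11. access rat: HIT. Cache (LRU->MRU): [bat ram rat]
  12. access ram: HIT. Cache (LRU->MRU): [bat rat ram]
  13. access ram: HIT. Cache (LRU->MRU): [bat rat ram]
  14. access ram: HIT. Cache (LRU->MRU): [bat rat ram]
  15. access ram: HIT. Cache (LRU->MRU): [bat rat ram]
  16. access ram: HIT. Cache (LRU->MRU): [bat rat ram]
  17. access rat: HIT. Cache (LRU->MRU): [bat ram rat]
  18. access ram: HIT. Cache (LRU->MRU): [bat rat ram]
  19. access rat: HIT. Cache (LRU->MRU): [bat ram rat]
  20. access bat: HIT. Cache (LRU->MRU): [ram rat bat]
  21. access rat: HIT. Cache (LRU->MRU): [ram bat rat]
  22. access bat: HIT. Cache (LRU->MRU): [ram rat bat]
  23. access rat: HIT. Cache (LRU->MRU): [ram bat rat]
  24. access hen: MISS, evict ram. Cache (LRU->MRU): [bat rat hen]
  25. access bat: HIT. Cache (LRU->MRU): [rat hen bat]
  26. access berry: MISS, evict rat. Cache (LRU->MRU): [hen bat berry]
  27. access berry: HIT. Cache (LRU->MRU): [hen bat berry]
  28. access hen: HIT. Cache (LRU->MRU): [bat berry hen]
  29. access bat: HIT. Cache (LRU->MRU): [berry hen bat]
  30. access berry: HIT. Cache (LRU->MRU): [hen bat berry]
Total: 25 hits, 5 misses, 2 evictions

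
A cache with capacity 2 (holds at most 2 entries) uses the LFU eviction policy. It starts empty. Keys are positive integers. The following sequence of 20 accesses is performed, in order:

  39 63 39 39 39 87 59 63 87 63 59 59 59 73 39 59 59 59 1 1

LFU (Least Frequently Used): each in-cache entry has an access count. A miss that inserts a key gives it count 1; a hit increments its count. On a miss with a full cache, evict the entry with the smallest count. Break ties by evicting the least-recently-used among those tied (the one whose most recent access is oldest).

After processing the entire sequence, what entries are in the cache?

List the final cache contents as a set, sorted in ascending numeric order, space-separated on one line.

LFU simulation (capacity=2):
  1. access 39: MISS. Cache: [39(c=1)]
  2. access 63: MISS. Cache: [39(c=1) 63(c=1)]
  3. access 39: HIT, count now 2. Cache: [63(c=1) 39(c=2)]
  4. access 39: HIT, count now 3. Cache: [63(c=1) 39(c=3)]
  5. access 39: HIT, count now 4. Cache: [63(c=1) 39(c=4)]
  6. access 87: MISS, evict 63(c=1). Cache: [87(c=1) 39(c=4)]
  7. access 59: MISS, evict 87(c=1). Cache: [59(c=1) 39(c=4)]
  8. access 63: MISS, evict 59(c=1). Cache: [63(c=1) 39(c=4)]
  9. access 87: MISS, evict 63(c=1). Cache: [87(c=1) 39(c=4)]
  10. access 63: MISS, evict 87(c=1). Cache: [63(c=1) 39(c=4)]
  11. access 59: MISS, evict 63(c=1). Cache: [59(c=1) 39(c=4)]
  12. access 59: HIT, count now 2. Cache: [59(c=2) 39(c=4)]
  13. access 59: HIT, count now 3. Cache: [59(c=3) 39(c=4)]
  14. access 73: MISS, evict 59(c=3). Cache: [73(c=1) 39(c=4)]
  15. access 39: HIT, count now 5. Cache: [73(c=1) 39(c=5)]
  16. access 59: MISS, evict 73(c=1). Cache: [59(c=1) 39(c=5)]
  17. access 59: HIT, count now 2. Cache: [59(c=2) 39(c=5)]
  18. access 59: HIT, count now 3. Cache: [59(c=3) 39(c=5)]
  19. access 1: MISS, evict 59(c=3). Cache: [1(c=1) 39(c=5)]
  20. access 1: HIT, count now 2. Cache: [1(c=2) 39(c=5)]
Total: 9 hits, 11 misses, 9 evictions

Answer: 1 39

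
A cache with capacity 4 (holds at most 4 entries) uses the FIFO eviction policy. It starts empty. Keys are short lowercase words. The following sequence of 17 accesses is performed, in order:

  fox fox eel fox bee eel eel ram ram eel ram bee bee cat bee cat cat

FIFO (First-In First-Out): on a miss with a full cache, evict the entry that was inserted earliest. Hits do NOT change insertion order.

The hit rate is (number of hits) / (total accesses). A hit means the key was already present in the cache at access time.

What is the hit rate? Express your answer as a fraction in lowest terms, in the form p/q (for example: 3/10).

FIFO simulation (capacity=4):
  1. access fox: MISS. Cache (old->new): [fox]
  2. access fox: HIT. Cache (old->new): [fox]
  3. access eel: MISS. Cache (old->new): [fox eel]
  4. access fox: HIT. Cache (old->new): [fox eel]
  5. access bee: MISS. Cache (old->new): [fox eel bee]
  6. access eel: HIT. Cache (old->new): [fox eel bee]
  7. access eel: HIT. Cache (old->new): [fox eel bee]
  8. access ram: MISS. Cache (old->new): [fox eel bee ram]
  9. access ram: HIT. Cache (old->new): [fox eel bee ram]
  10. access eel: HIT. Cache (old->new): [fox eel bee ram]
  11. access ram: HIT. Cache (old->new): [fox eel bee ram]
  12. access bee: HIT. Cache (old->new): [fox eel bee ram]
  13. access bee: HIT. Cache (old->new): [fox eel bee ram]
  14. access cat: MISS, evict fox. Cache (old->new): [eel bee ram cat]
  15. access bee: HIT. Cache (old->new): [eel bee ram cat]
  16. access cat: HIT. Cache (old->new): [eel bee ram cat]
  17. access cat: HIT. Cache (old->new): [eel bee ram cat]
Total: 12 hits, 5 misses, 1 evictions

Hit rate = 12/17

Answer: 12/17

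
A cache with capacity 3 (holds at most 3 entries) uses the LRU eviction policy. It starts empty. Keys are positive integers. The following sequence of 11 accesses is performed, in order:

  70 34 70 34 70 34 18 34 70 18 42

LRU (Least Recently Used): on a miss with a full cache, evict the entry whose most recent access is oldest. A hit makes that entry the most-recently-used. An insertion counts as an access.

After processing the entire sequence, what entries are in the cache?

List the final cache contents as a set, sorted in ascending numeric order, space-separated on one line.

Answer: 18 42 70

Derivation:
LRU simulation (capacity=3):
  1. access 70: MISS. Cache (LRU->MRU): [70]
  2. access 34: MISS. Cache (LRU->MRU): [70 34]
  3. access 70: HIT. Cache (LRU->MRU): [34 70]
  4. access 34: HIT. Cache (LRU->MRU): [70 34]
  5. access 70: HIT. Cache (LRU->MRU): [34 70]
  6. access 34: HIT. Cache (LRU->MRU): [70 34]
  7. access 18: MISS. Cache (LRU->MRU): [70 34 18]
  8. access 34: HIT. Cache (LRU->MRU): [70 18 34]
  9. access 70: HIT. Cache (LRU->MRU): [18 34 70]
  10. access 18: HIT. Cache (LRU->MRU): [34 70 18]
  11. access 42: MISS, evict 34. Cache (LRU->MRU): [70 18 42]
Total: 7 hits, 4 misses, 1 evictions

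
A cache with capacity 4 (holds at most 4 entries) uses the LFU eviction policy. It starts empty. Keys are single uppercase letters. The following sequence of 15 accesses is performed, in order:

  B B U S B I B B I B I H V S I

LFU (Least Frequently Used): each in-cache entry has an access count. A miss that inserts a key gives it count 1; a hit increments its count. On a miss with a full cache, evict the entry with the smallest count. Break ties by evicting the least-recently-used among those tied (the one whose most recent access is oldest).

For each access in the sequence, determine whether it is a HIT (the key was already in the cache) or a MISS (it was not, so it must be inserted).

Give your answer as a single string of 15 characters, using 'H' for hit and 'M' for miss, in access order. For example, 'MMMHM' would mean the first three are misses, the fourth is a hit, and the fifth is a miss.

LFU simulation (capacity=4):
  1. access B: MISS. Cache: [B(c=1)]
  2. access B: HIT, count now 2. Cache: [B(c=2)]
  3. access U: MISS. Cache: [U(c=1) B(c=2)]
  4. access S: MISS. Cache: [U(c=1) S(c=1) B(c=2)]
  5. access B: HIT, count now 3. Cache: [U(c=1) S(c=1) B(c=3)]
  6. access I: MISS. Cache: [U(c=1) S(c=1) I(c=1) B(c=3)]
  7. access B: HIT, count now 4. Cache: [U(c=1) S(c=1) I(c=1) B(c=4)]
  8. access B: HIT, count now 5. Cache: [U(c=1) S(c=1) I(c=1) B(c=5)]
  9. access I: HIT, count now 2. Cache: [U(c=1) S(c=1) I(c=2) B(c=5)]
  10. access B: HIT, count now 6. Cache: [U(c=1) S(c=1) I(c=2) B(c=6)]
  11. access I: HIT, count now 3. Cache: [U(c=1) S(c=1) I(c=3) B(c=6)]
  12. access H: MISS, evict U(c=1). Cache: [S(c=1) H(c=1) I(c=3) B(c=6)]
  13. access V: MISS, evict S(c=1). Cache: [H(c=1) V(c=1) I(c=3) B(c=6)]
  14. access S: MISS, evict H(c=1). Cache: [V(c=1) S(c=1) I(c=3) B(c=6)]
  15. access I: HIT, count now 4. Cache: [V(c=1) S(c=1) I(c=4) B(c=6)]
Total: 8 hits, 7 misses, 3 evictions

Answer: MHMMHMHHHHHMMMH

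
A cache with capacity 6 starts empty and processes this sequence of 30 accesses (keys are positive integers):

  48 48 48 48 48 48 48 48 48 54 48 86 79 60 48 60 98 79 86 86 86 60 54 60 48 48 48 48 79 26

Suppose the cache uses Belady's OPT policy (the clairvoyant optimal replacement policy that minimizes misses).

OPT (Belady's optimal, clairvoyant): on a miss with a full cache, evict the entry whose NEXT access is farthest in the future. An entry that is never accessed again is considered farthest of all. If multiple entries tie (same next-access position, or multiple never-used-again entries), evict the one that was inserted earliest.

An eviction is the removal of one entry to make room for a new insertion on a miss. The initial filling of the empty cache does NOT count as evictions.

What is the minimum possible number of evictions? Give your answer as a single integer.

OPT (Belady) simulation (capacity=6):
  1. access 48: MISS. Cache: [48]
  2. access 48: HIT. Next use of 48: step 3. Cache: [48]
  3. access 48: HIT. Next use of 48: step 4. Cache: [48]
  4. access 48: HIT. Next use of 48: step 5. Cache: [48]
  5. access 48: HIT. Next use of 48: step 6. Cache: [48]
  6. access 48: HIT. Next use of 48: step 7. Cache: [48]
  7. access 48: HIT. Next use of 48: step 8. Cache: [48]
  8. access 48: HIT. Next use of 48: step 9. Cache: [48]
  9. access 48: HIT. Next use of 48: step 11. Cache: [48]
  10. access 54: MISS. Cache: [48 54]
  11. access 48: HIT. Next use of 48: step 15. Cache: [48 54]
  12. access 86: MISS. Cache: [48 54 86]
  13. access 79: MISS. Cache: [48 54 86 79]
  14. access 60: MISS. Cache: [48 54 86 79 60]
  15. access 48: HIT. Next use of 48: step 25. Cache: [48 54 86 79 60]
  16. access 60: HIT. Next use of 60: step 22. Cache: [48 54 86 79 60]
  17. access 98: MISS. Cache: [48 54 86 79 60 98]
  18. access 79: HIT. Next use of 79: step 29. Cache: [48 54 86 79 60 98]
  19. access 86: HIT. Next use of 86: step 20. Cache: [48 54 86 79 60 98]
  20. access 86: HIT. Next use of 86: step 21. Cache: [48 54 86 79 60 98]
  21. access 86: HIT. Next use of 86: never. Cache: [48 54 86 79 60 98]
  22. access 60: HIT. Next use of 60: step 24. Cache: [48 54 86 79 60 98]
  23. access 54: HIT. Next use of 54: never. Cache: [48 54 86 79 60 98]
  24. access 60: HIT. Next use of 60: never. Cache: [48 54 86 79 60 98]
  25. access 48: HIT. Next use of 48: step 26. Cache: [48 54 86 79 60 98]
  26. access 48: HIT. Next use of 48: step 27. Cache: [48 54 86 79 60 98]
  27. access 48: HIT. Next use of 48: step 28. Cache: [48 54 86 79 60 98]
  28. access 48: HIT. Next use of 48: never. Cache: [48 54 86 79 60 98]
  29. access 79: HIT. Next use of 79: never. Cache: [48 54 86 79 60 98]
  30. access 26: MISS, evict 48 (next use: never). Cache: [54 86 79 60 98 26]
Total: 23 hits, 7 misses, 1 evictions

Answer: 1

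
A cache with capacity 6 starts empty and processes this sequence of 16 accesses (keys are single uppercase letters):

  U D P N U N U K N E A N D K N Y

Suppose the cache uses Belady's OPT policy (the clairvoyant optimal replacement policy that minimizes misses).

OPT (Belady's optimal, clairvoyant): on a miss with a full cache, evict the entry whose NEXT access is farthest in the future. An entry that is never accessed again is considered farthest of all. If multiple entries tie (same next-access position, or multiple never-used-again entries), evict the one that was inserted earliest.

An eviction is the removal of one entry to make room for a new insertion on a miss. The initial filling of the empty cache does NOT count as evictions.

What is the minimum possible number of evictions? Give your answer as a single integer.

Answer: 2

Derivation:
OPT (Belady) simulation (capacity=6):
  1. access U: MISS. Cache: [U]
  2. access D: MISS. Cache: [U D]
  3. access P: MISS. Cache: [U D P]
  4. access N: MISS. Cache: [U D P N]
  5. access U: HIT. Next use of U: step 7. Cache: [U D P N]
  6. access N: HIT. Next use of N: step 9. Cache: [U D P N]
  7. access U: HIT. Next use of U: never. Cache: [U D P N]
  8. access K: MISS. Cache: [U D P N K]
  9. access N: HIT. Next use of N: step 12. Cache: [U D P N K]
  10. access E: MISS. Cache: [U D P N K E]
  11. access A: MISS, evict U (next use: never). Cache: [D P N K E A]
  12. access N: HIT. Next use of N: step 15. Cache: [D P N K E A]
  13. access D: HIT. Next use of D: never. Cache: [D P N K E A]
  14. access K: HIT. Next use of K: never. Cache: [D P N K E A]
  15. access N: HIT. Next use of N: never. Cache: [D P N K E A]
  16. access Y: MISS, evict D (next use: never). Cache: [P N K E A Y]
Total: 8 hits, 8 misses, 2 evictions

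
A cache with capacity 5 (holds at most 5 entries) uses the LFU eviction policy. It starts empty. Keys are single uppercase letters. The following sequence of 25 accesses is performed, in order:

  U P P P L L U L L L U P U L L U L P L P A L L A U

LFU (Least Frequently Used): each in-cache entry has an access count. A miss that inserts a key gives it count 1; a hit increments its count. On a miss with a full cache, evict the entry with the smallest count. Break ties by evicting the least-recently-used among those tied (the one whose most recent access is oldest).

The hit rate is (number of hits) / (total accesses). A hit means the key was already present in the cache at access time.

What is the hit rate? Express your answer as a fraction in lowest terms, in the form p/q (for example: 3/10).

Answer: 21/25

Derivation:
LFU simulation (capacity=5):
  1. access U: MISS. Cache: [U(c=1)]
  2. access P: MISS. Cache: [U(c=1) P(c=1)]
  3. access P: HIT, count now 2. Cache: [U(c=1) P(c=2)]
  4. access P: HIT, count now 3. Cache: [U(c=1) P(c=3)]
  5. access L: MISS. Cache: [U(c=1) L(c=1) P(c=3)]
  6. access L: HIT, count now 2. Cache: [U(c=1) L(c=2) P(c=3)]
  7. access U: HIT, count now 2. Cache: [L(c=2) U(c=2) P(c=3)]
  8. access L: HIT, count now 3. Cache: [U(c=2) P(c=3) L(c=3)]
  9. access L: HIT, count now 4. Cache: [U(c=2) P(c=3) L(c=4)]
  10. access L: HIT, count now 5. Cache: [U(c=2) P(c=3) L(c=5)]
  11. access U: HIT, count now 3. Cache: [P(c=3) U(c=3) L(c=5)]
  12. access P: HIT, count now 4. Cache: [U(c=3) P(c=4) L(c=5)]
  13. access U: HIT, count now 4. Cache: [P(c=4) U(c=4) L(c=5)]
  14. access L: HIT, count now 6. Cache: [P(c=4) U(c=4) L(c=6)]
  15. access L: HIT, count now 7. Cache: [P(c=4) U(c=4) L(c=7)]
  16. access U: HIT, count now 5. Cache: [P(c=4) U(c=5) L(c=7)]
  17. access L: HIT, count now 8. Cache: [P(c=4) U(c=5) L(c=8)]
  18. access P: HIT, count now 5. Cache: [U(c=5) P(c=5) L(c=8)]
  19. access L: HIT, count now 9. Cache: [U(c=5) P(c=5) L(c=9)]
  20. access P: HIT, count now 6. Cache: [U(c=5) P(c=6) L(c=9)]
  21. access A: MISS. Cache: [A(c=1) U(c=5) P(c=6) L(c=9)]
  22. access L: HIT, count now 10. Cache: [A(c=1) U(c=5) P(c=6) L(c=10)]
  23. access L: HIT, count now 11. Cache: [A(c=1) U(c=5) P(c=6) L(c=11)]
  24. access A: HIT, count now 2. Cache: [A(c=2) U(c=5) P(c=6) L(c=11)]
  25. access U: HIT, count now 6. Cache: [A(c=2) P(c=6) U(c=6) L(c=11)]
Total: 21 hits, 4 misses, 0 evictions

Hit rate = 21/25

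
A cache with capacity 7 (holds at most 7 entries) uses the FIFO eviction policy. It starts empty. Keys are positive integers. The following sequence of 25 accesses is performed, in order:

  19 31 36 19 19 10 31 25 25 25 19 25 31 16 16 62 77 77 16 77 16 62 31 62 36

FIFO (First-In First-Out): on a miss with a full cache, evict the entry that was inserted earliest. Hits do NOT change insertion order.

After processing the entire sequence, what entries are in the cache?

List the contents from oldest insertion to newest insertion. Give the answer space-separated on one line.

Answer: 31 36 10 25 16 62 77

Derivation:
FIFO simulation (capacity=7):
  1. access 19: MISS. Cache (old->new): [19]
  2. access 31: MISS. Cache (old->new): [19 31]
  3. access 36: MISS. Cache (old->new): [19 31 36]
  4. access 19: HIT. Cache (old->new): [19 31 36]
  5. access 19: HIT. Cache (old->new): [19 31 36]
  6. access 10: MISS. Cache (old->new): [19 31 36 10]
  7. access 31: HIT. Cache (old->new): [19 31 36 10]
  8. access 25: MISS. Cache (old->new): [19 31 36 10 25]
  9. access 25: HIT. Cache (old->new): [19 31 36 10 25]
  10. access 25: HIT. Cache (old->new): [19 31 36 10 25]
  11. access 19: HIT. Cache (old->new): [19 31 36 10 25]
  12. access 25: HIT. Cache (old->new): [19 31 36 10 25]
  13. access 31: HIT. Cache (old->new): [19 31 36 10 25]
  14. access 16: MISS. Cache (old->new): [19 31 36 10 25 16]
  15. access 16: HIT. Cache (old->new): [19 31 36 10 25 16]
  16. access 62: MISS. Cache (old->new): [19 31 36 10 25 16 62]
  17. access 77: MISS, evict 19. Cache (old->new): [31 36 10 25 16 62 77]
  18. access 77: HIT. Cache (old->new): [31 36 10 25 16 62 77]
  19. access 16: HIT. Cache (old->new): [31 36 10 25 16 62 77]
  20. access 77: HIT. Cache (old->new): [31 36 10 25 16 62 77]
  21. access 16: HIT. Cache (old->new): [31 36 10 25 16 62 77]
  22. access 62: HIT. Cache (old->new): [31 36 10 25 16 62 77]
  23. access 31: HIT. Cache (old->new): [31 36 10 25 16 62 77]
  24. access 62: HIT. Cache (old->new): [31 36 10 25 16 62 77]
  25. access 36: HIT. Cache (old->new): [31 36 10 25 16 62 77]
Total: 17 hits, 8 misses, 1 evictions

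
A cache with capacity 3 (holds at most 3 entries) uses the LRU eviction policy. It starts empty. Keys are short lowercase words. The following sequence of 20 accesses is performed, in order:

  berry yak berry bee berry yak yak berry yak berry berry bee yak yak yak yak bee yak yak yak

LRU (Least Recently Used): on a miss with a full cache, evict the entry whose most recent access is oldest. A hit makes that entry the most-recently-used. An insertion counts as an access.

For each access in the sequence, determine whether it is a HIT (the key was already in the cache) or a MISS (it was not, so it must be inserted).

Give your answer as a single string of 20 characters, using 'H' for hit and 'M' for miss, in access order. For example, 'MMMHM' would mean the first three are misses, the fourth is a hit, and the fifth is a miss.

Answer: MMHMHHHHHHHHHHHHHHHH

Derivation:
LRU simulation (capacity=3):
  1. access berry: MISS. Cache (LRU->MRU): [berry]
  2. access yak: MISS. Cache (LRU->MRU): [berry yak]
  3. access berry: HIT. Cache (LRU->MRU): [yak berry]
  4. access bee: MISS. Cache (LRU->MRU): [yak berry bee]
  5. access berry: HIT. Cache (LRU->MRU): [yak bee berry]
  6. access yak: HIT. Cache (LRU->MRU): [bee berry yak]
  7. access yak: HIT. Cache (LRU->MRU): [bee berry yak]
  8. access berry: HIT. Cache (LRU->MRU): [bee yak berry]
  9. access yak: HIT. Cache (LRU->MRU): [bee berry yak]
  10. access berry: HIT. Cache (LRU->MRU): [bee yak berry]
  11. access berry: HIT. Cache (LRU->MRU): [bee yak berry]
  12. access bee: HIT. Cache (LRU->MRU): [yak berry bee]
  13. access yak: HIT. Cache (LRU->MRU): [berry bee yak]
  14. access yak: HIT. Cache (LRU->MRU): [berry bee yak]
  15. access yak: HIT. Cache (LRU->MRU): [berry bee yak]
  16. access yak: HIT. Cache (LRU->MRU): [berry bee yak]
  17. access bee: HIT. Cache (LRU->MRU): [berry yak bee]
  18. access yak: HIT. Cache (LRU->MRU): [berry bee yak]
  19. access yak: HIT. Cache (LRU->MRU): [berry bee yak]
  20. access yak: HIT. Cache (LRU->MRU): [berry bee yak]
Total: 17 hits, 3 misses, 0 evictions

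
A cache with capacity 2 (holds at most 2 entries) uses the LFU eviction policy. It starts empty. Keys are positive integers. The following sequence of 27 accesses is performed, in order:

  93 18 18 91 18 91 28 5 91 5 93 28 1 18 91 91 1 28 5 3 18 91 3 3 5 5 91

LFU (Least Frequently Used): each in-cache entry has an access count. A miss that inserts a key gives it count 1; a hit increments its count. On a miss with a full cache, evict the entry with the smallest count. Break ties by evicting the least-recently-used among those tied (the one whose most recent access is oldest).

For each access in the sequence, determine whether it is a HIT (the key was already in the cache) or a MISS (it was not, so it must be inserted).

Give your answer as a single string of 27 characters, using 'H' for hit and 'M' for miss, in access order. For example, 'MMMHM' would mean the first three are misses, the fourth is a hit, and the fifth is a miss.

LFU simulation (capacity=2):
  1. access 93: MISS. Cache: [93(c=1)]
  2. access 18: MISS. Cache: [93(c=1) 18(c=1)]
  3. access 18: HIT, count now 2. Cache: [93(c=1) 18(c=2)]
  4. access 91: MISS, evict 93(c=1). Cache: [91(c=1) 18(c=2)]
  5. access 18: HIT, count now 3. Cache: [91(c=1) 18(c=3)]
  6. access 91: HIT, count now 2. Cache: [91(c=2) 18(c=3)]
  7. access 28: MISS, evict 91(c=2). Cache: [28(c=1) 18(c=3)]
  8. access 5: MISS, evict 28(c=1). Cache: [5(c=1) 18(c=3)]
  9. access 91: MISS, evict 5(c=1). Cache: [91(c=1) 18(c=3)]
  10. access 5: MISS, evict 91(c=1). Cache: [5(c=1) 18(c=3)]
  11. access 93: MISS, evict 5(c=1). Cache: [93(c=1) 18(c=3)]
  12. access 28: MISS, evict 93(c=1). Cache: [28(c=1) 18(c=3)]
  13. access 1: MISS, evict 28(c=1). Cache: [1(c=1) 18(c=3)]
  14. access 18: HIT, count now 4. Cache: [1(c=1) 18(c=4)]
  15. access 91: MISS, evict 1(c=1). Cache: [91(c=1) 18(c=4)]
  16. access 91: HIT, count now 2. Cache: [91(c=2) 18(c=4)]
  17. access 1: MISS, evict 91(c=2). Cache: [1(c=1) 18(c=4)]
  18. access 28: MISS, evict 1(c=1). Cache: [28(c=1) 18(c=4)]
  19. access 5: MISS, evict 28(c=1). Cache: [5(c=1) 18(c=4)]
  20. access 3: MISS, evict 5(c=1). Cache: [3(c=1) 18(c=4)]
  21. access 18: HIT, count now 5. Cache: [3(c=1) 18(c=5)]
  22. access 91: MISS, evict 3(c=1). Cache: [91(c=1) 18(c=5)]
  23. access 3: MISS, evict 91(c=1). Cache: [3(c=1) 18(c=5)]
  24. access 3: HIT, count now 2. Cache: [3(c=2) 18(c=5)]
  25. access 5: MISS, evict 3(c=2). Cache: [5(c=1) 18(c=5)]
  26. access 5: HIT, count now 2. Cache: [5(c=2) 18(c=5)]
  27. access 91: MISS, evict 5(c=2). Cache: [91(c=1) 18(c=5)]
Total: 8 hits, 19 misses, 17 evictions

Answer: MMHMHHMMMMMMMHMHMMMMHMMHMHM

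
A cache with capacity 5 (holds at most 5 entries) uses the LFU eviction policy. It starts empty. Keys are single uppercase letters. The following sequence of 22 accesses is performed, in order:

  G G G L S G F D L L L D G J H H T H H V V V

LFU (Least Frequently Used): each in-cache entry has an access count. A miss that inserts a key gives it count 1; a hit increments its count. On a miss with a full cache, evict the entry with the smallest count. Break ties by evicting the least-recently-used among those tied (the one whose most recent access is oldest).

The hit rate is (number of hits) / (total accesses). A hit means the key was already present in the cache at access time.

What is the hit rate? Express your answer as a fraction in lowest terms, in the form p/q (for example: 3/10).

LFU simulation (capacity=5):
  1. access G: MISS. Cache: [G(c=1)]
  2. access G: HIT, count now 2. Cache: [G(c=2)]
  3. access G: HIT, count now 3. Cache: [G(c=3)]
  4. access L: MISS. Cache: [L(c=1) G(c=3)]
  5. access S: MISS. Cache: [L(c=1) S(c=1) G(c=3)]
  6. access G: HIT, count now 4. Cache: [L(c=1) S(c=1) G(c=4)]
  7. access F: MISS. Cache: [L(c=1) S(c=1) F(c=1) G(c=4)]
  8. access D: MISS. Cache: [L(c=1) S(c=1) F(c=1) D(c=1) G(c=4)]
  9. access L: HIT, count now 2. Cache: [S(c=1) F(c=1) D(c=1) L(c=2) G(c=4)]
  10. access L: HIT, count now 3. Cache: [S(c=1) F(c=1) D(c=1) L(c=3) G(c=4)]
  11. access L: HIT, count now 4. Cache: [S(c=1) F(c=1) D(c=1) G(c=4) L(c=4)]
  12. access D: HIT, count now 2. Cache: [S(c=1) F(c=1) D(c=2) G(c=4) L(c=4)]
  13. access G: HIT, count now 5. Cache: [S(c=1) F(c=1) D(c=2) L(c=4) G(c=5)]
  14. access J: MISS, evict S(c=1). Cache: [F(c=1) J(c=1) D(c=2) L(c=4) G(c=5)]
  15. access H: MISS, evict F(c=1). Cache: [J(c=1) H(c=1) D(c=2) L(c=4) G(c=5)]
  16. access H: HIT, count now 2. Cache: [J(c=1) D(c=2) H(c=2) L(c=4) G(c=5)]
  17. access T: MISS, evict J(c=1). Cache: [T(c=1) D(c=2) H(c=2) L(c=4) G(c=5)]
  18. access H: HIT, count now 3. Cache: [T(c=1) D(c=2) H(c=3) L(c=4) G(c=5)]
  19. access H: HIT, count now 4. Cache: [T(c=1) D(c=2) L(c=4) H(c=4) G(c=5)]
  20. access V: MISS, evict T(c=1). Cache: [V(c=1) D(c=2) L(c=4) H(c=4) G(c=5)]
  21. access V: HIT, count now 2. Cache: [D(c=2) V(c=2) L(c=4) H(c=4) G(c=5)]
  22. access V: HIT, count now 3. Cache: [D(c=2) V(c=3) L(c=4) H(c=4) G(c=5)]
Total: 13 hits, 9 misses, 4 evictions

Hit rate = 13/22

Answer: 13/22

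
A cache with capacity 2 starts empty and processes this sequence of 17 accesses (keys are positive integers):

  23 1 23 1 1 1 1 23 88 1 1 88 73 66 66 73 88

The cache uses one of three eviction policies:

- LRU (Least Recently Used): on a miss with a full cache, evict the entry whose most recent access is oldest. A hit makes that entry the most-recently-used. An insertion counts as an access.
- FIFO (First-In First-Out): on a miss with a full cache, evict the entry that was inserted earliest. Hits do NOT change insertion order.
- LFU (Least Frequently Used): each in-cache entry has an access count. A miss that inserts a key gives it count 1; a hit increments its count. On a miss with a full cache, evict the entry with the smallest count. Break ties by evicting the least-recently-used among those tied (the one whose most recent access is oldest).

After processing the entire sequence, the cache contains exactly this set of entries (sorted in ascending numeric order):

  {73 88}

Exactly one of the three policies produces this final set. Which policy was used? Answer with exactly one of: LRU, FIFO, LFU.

Simulating under each policy and comparing final sets:
  LRU: final set = {73 88} -> MATCHES target
  FIFO: final set = {66 88} -> differs
  LFU: final set = {1 88} -> differs
Only LRU produces the target set.

Answer: LRU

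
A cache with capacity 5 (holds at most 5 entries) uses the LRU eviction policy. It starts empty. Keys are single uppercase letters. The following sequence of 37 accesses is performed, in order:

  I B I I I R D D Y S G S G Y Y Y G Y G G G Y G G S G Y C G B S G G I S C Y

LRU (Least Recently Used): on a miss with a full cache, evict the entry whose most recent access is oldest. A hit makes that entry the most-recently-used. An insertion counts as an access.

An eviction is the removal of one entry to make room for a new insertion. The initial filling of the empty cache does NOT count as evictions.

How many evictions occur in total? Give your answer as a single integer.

Answer: 6

Derivation:
LRU simulation (capacity=5):
  1. access I: MISS. Cache (LRU->MRU): [I]
  2. access B: MISS. Cache (LRU->MRU): [I B]
  3. access I: HIT. Cache (LRU->MRU): [B I]
  4. access I: HIT. Cache (LRU->MRU): [B I]
  5. access I: HIT. Cache (LRU->MRU): [B I]
  6. access R: MISS. Cache (LRU->MRU): [B I R]
  7. access D: MISS. Cache (LRU->MRU): [B I R D]
  8. access D: HIT. Cache (LRU->MRU): [B I R D]
  9. access Y: MISS. Cache (LRU->MRU): [B I R D Y]
  10. access S: MISS, evict B. Cache (LRU->MRU): [I R D Y S]
  11. access G: MISS, evict I. Cache (LRU->MRU): [R D Y S G]
  12. access S: HIT. Cache (LRU->MRU): [R D Y G S]
  13. access G: HIT. Cache (LRU->MRU): [R D Y S G]
  14. access Y: HIT. Cache (LRU->MRU): [R D S G Y]
  15. access Y: HIT. Cache (LRU->MRU): [R D S G Y]
  16. access Y: HIT. Cache (LRU->MRU): [R D S G Y]
  17. access G: HIT. Cache (LRU->MRU): [R D S Y G]
  18. access Y: HIT. Cache (LRU->MRU): [R D S G Y]
  19. access G: HIT. Cache (LRU->MRU): [R D S Y G]
  20. access G: HIT. Cache (LRU->MRU): [R D S Y G]
  21. access G: HIT. Cache (LRU->MRU): [R D S Y G]
  22. access Y: HIT. Cache (LRU->MRU): [R D S G Y]
  23. access G: HIT. Cache (LRU->MRU): [R D S Y G]
  24. access G: HIT. Cache (LRU->MRU): [R D S Y G]
  25. access S: HIT. Cache (LRU->MRU): [R D Y G S]
  26. access G: HIT. Cache (LRU->MRU): [R D Y S G]
  27. access Y: HIT. Cache (LRU->MRU): [R D S G Y]
  28. access C: MISS, evict R. Cache (LRU->MRU): [D S G Y C]
  29. access G: HIT. Cache (LRU->MRU): [D S Y C G]
  30. access B: MISS, evict D. Cache (LRU->MRU): [S Y C G B]
  31. access S: HIT. Cache (LRU->MRU): [Y C G B S]
  32. access G: HIT. Cache (LRU->MRU): [Y C B S G]
  33. access G: HIT. Cache (LRU->MRU): [Y C B S G]
  34. access I: MISS, evict Y. Cache (LRU->MRU): [C B S G I]
  35. access S: HIT. Cache (LRU->MRU): [C B G I S]
  36. access C: HIT. Cache (LRU->MRU): [B G I S C]
  37. access Y: MISS, evict B. Cache (LRU->MRU): [G I S C Y]
Total: 26 hits, 11 misses, 6 evictions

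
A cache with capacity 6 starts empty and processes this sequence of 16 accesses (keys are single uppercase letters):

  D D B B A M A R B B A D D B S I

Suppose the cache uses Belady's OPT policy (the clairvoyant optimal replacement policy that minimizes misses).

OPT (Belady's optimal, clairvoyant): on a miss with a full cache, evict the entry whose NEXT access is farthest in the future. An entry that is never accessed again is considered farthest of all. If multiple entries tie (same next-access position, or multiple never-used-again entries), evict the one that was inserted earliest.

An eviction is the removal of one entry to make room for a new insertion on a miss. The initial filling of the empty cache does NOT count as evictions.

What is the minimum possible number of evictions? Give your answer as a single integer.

Answer: 1

Derivation:
OPT (Belady) simulation (capacity=6):
  1. access D: MISS. Cache: [D]
  2. access D: HIT. Next use of D: step 12. Cache: [D]
  3. access B: MISS. Cache: [D B]
  4. access B: HIT. Next use of B: step 9. Cache: [D B]
  5. access A: MISS. Cache: [D B A]
  6. access M: MISS. Cache: [D B A M]
  7. access A: HIT. Next use of A: step 11. Cache: [D B A M]
  8. access R: MISS. Cache: [D B A M R]
  9. access B: HIT. Next use of B: step 10. Cache: [D B A M R]
  10. access B: HIT. Next use of B: step 14. Cache: [D B A M R]
  11. access A: HIT. Next use of A: never. Cache: [D B A M R]
  12. access D: HIT. Next use of D: step 13. Cache: [D B A M R]
  13. access D: HIT. Next use of D: never. Cache: [D B A M R]
  14. access B: HIT. Next use of B: never. Cache: [D B A M R]
  15. access S: MISS. Cache: [D B A M R S]
  16. access I: MISS, evict D (next use: never). Cache: [B A M R S I]
Total: 9 hits, 7 misses, 1 evictions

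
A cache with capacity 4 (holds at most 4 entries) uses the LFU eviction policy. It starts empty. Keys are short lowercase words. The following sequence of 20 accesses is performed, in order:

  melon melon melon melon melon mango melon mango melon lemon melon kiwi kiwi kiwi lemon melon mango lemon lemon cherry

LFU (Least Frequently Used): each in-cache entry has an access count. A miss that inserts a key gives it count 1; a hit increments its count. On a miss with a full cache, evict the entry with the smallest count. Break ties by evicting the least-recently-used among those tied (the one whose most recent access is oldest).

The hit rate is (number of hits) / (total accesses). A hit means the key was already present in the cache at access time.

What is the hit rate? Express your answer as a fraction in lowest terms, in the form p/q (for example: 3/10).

LFU simulation (capacity=4):
  1. access melon: MISS. Cache: [melon(c=1)]
  2. access melon: HIT, count now 2. Cache: [melon(c=2)]
  3. access melon: HIT, count now 3. Cache: [melon(c=3)]
  4. access melon: HIT, count now 4. Cache: [melon(c=4)]
  5. access melon: HIT, count now 5. Cache: [melon(c=5)]
  6. access mango: MISS. Cache: [mango(c=1) melon(c=5)]
  7. access melon: HIT, count now 6. Cache: [mango(c=1) melon(c=6)]
  8. access mango: HIT, count now 2. Cache: [mango(c=2) melon(c=6)]
  9. access melon: HIT, count now 7. Cache: [mango(c=2) melon(c=7)]
  10. access lemon: MISS. Cache: [lemon(c=1) mango(c=2) melon(c=7)]
  11. access melon: HIT, count now 8. Cache: [lemon(c=1) mango(c=2) melon(c=8)]
  12. access kiwi: MISS. Cache: [lemon(c=1) kiwi(c=1) mango(c=2) melon(c=8)]
  13. access kiwi: HIT, count now 2. Cache: [lemon(c=1) mango(c=2) kiwi(c=2) melon(c=8)]
  14. access kiwi: HIT, count now 3. Cache: [lemon(c=1) mango(c=2) kiwi(c=3) melon(c=8)]
  15. access lemon: HIT, count now 2. Cache: [mango(c=2) lemon(c=2) kiwi(c=3) melon(c=8)]
  16. access melon: HIT, count now 9. Cache: [mango(c=2) lemon(c=2) kiwi(c=3) melon(c=9)]
  17. access mango: HIT, count now 3. Cache: [lemon(c=2) kiwi(c=3) mango(c=3) melon(c=9)]
  18. access lemon: HIT, count now 3. Cache: [kiwi(c=3) mango(c=3) lemon(c=3) melon(c=9)]
  19. access lemon: HIT, count now 4. Cache: [kiwi(c=3) mango(c=3) lemon(c=4) melon(c=9)]
  20. access cherry: MISS, evict kiwi(c=3). Cache: [cherry(c=1) mango(c=3) lemon(c=4) melon(c=9)]
Total: 15 hits, 5 misses, 1 evictions

Hit rate = 15/20 = 3/4

Answer: 3/4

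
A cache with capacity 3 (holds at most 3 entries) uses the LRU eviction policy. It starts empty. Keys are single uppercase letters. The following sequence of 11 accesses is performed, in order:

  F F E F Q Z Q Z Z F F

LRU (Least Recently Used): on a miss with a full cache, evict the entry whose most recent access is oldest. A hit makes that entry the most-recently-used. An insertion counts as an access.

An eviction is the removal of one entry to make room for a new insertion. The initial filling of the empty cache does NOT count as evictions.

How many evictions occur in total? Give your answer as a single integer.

Answer: 1

Derivation:
LRU simulation (capacity=3):
  1. access F: MISS. Cache (LRU->MRU): [F]
  2. access F: HIT. Cache (LRU->MRU): [F]
  3. access E: MISS. Cache (LRU->MRU): [F E]
  4. access F: HIT. Cache (LRU->MRU): [E F]
  5. access Q: MISS. Cache (LRU->MRU): [E F Q]
  6. access Z: MISS, evict E. Cache (LRU->MRU): [F Q Z]
  7. access Q: HIT. Cache (LRU->MRU): [F Z Q]
  8. access Z: HIT. Cache (LRU->MRU): [F Q Z]
  9. access Z: HIT. Cache (LRU->MRU): [F Q Z]
  10. access F: HIT. Cache (LRU->MRU): [Q Z F]
  11. access F: HIT. Cache (LRU->MRU): [Q Z F]
Total: 7 hits, 4 misses, 1 evictions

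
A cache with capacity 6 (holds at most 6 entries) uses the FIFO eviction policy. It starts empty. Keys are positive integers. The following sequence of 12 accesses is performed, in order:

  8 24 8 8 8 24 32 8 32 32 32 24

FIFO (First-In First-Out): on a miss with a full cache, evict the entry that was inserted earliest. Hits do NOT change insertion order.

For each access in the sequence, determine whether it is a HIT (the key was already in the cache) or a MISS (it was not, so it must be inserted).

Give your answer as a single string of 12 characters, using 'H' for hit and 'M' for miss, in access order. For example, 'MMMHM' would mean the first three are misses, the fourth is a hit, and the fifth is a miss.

FIFO simulation (capacity=6):
  1. access 8: MISS. Cache (old->new): [8]
  2. access 24: MISS. Cache (old->new): [8 24]
  3. access 8: HIT. Cache (old->new): [8 24]
  4. access 8: HIT. Cache (old->new): [8 24]
  5. access 8: HIT. Cache (old->new): [8 24]
  6. access 24: HIT. Cache (old->new): [8 24]
  7. access 32: MISS. Cache (old->new): [8 24 32]
  8. access 8: HIT. Cache (old->new): [8 24 32]
  9. access 32: HIT. Cache (old->new): [8 24 32]
  10. access 32: HIT. Cache (old->new): [8 24 32]
  11. access 32: HIT. Cache (old->new): [8 24 32]
  12. access 24: HIT. Cache (old->new): [8 24 32]
Total: 9 hits, 3 misses, 0 evictions

Answer: MMHHHHMHHHHH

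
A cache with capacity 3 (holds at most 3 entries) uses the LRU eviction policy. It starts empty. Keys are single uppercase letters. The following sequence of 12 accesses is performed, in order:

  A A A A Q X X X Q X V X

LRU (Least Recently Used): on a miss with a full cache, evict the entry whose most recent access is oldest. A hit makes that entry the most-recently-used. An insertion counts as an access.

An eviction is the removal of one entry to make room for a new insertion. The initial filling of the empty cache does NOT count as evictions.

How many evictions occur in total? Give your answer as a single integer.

LRU simulation (capacity=3):
  1. access A: MISS. Cache (LRU->MRU): [A]
  2. access A: HIT. Cache (LRU->MRU): [A]
  3. access A: HIT. Cache (LRU->MRU): [A]
  4. access A: HIT. Cache (LRU->MRU): [A]
  5. access Q: MISS. Cache (LRU->MRU): [A Q]
  6. access X: MISS. Cache (LRU->MRU): [A Q X]
  7. access X: HIT. Cache (LRU->MRU): [A Q X]
  8. access X: HIT. Cache (LRU->MRU): [A Q X]
  9. access Q: HIT. Cache (LRU->MRU): [A X Q]
  10. access X: HIT. Cache (LRU->MRU): [A Q X]
  11. access V: MISS, evict A. Cache (LRU->MRU): [Q X V]
  12. access X: HIT. Cache (LRU->MRU): [Q V X]
Total: 8 hits, 4 misses, 1 evictions

Answer: 1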